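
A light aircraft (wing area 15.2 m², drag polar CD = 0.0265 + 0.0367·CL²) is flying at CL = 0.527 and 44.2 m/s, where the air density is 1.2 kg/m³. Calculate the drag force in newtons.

CD = 0.0265 + 0.0367 × 0.527² = 0.03669
D = ½ρv²S·CD = ½ × 1.2 × 44.2² × 15.2 × 0.03669 = 654 N

D = 654 N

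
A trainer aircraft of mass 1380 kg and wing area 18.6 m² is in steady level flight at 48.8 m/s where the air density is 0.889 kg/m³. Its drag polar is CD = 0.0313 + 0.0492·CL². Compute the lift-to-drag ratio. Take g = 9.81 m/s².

Weight W = mg = 1380 × 9.81 = 13538 N; in level flight L = W.
q = ½ρv² = ½ × 0.889 × 48.8² = 1059 Pa.
CL = 2W/(ρv²S) = 2×13538/(0.889×48.8²×18.6) = 0.6876.
CD = 0.0313 + 0.0492 × 0.6876² = 0.05456.
L/D = CL/CD = 0.6876 / 0.05456 = 12.6

L/D = 12.6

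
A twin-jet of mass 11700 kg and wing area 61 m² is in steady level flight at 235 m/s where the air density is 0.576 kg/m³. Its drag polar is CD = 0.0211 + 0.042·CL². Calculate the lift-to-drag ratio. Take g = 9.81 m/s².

L/D = 5.45

In steady level flight, lift balances weight: W = mg = 11700 × 9.81 = 1.1478×10^5 N.
Dynamic pressure q = 0.5 × 0.576 × 235² = 15900 Pa.
CL = W/(q·S) = 1.1478×10^5 / (15900 × 61) = 0.1183.
CD = 0.0211 + 0.042 × 0.1183² = 0.02169.
L/D = CL/CD = 0.1183 / 0.02169 = 5.45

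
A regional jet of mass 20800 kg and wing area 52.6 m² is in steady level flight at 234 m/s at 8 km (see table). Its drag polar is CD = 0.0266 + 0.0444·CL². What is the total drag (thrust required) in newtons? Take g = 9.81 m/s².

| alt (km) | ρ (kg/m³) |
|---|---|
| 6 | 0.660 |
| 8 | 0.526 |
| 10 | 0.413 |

At 8 km, from the table: ρ = 0.526 kg/m³.
Level flight ⇒ L = W = m·g = 20800 × 9.81 = 2.0405×10^5 N.
q = ½ρv² = ½ × 0.526 × 234² = 14400 Pa.
CL = W/(q·S) = 2.0405×10^5 / (14400 × 52.6) = 0.2694.
CD = 0.0266 + 0.0444 × 0.2694² = 0.02982.
D = q·S·CD = 14400 × 52.6 × 0.02982 = 22590 N

D = 22600 N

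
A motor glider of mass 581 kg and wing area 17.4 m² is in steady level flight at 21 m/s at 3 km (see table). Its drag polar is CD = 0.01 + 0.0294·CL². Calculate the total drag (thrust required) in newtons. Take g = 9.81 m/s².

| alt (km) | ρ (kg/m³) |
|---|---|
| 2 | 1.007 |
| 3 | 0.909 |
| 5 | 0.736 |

At 3 km, from the table: ρ = 0.909 kg/m³.
Level flight ⇒ L = W = m·g = 581 × 9.81 = 5699.6 N.
Dynamic pressure q = 0.5 × 0.909 × 21² = 200.4 Pa.
Required CL = L/(qS) = 5699.6/(200.4·17.4) = 1.634.
CD = 0.01 + 0.0294 × 1.634² = 0.08852.
D = q·S·CD = 200.4 × 17.4 × 0.08852 = 308.7 N

D = 309 N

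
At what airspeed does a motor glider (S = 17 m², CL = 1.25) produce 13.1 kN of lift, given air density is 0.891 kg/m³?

v = 37.2 m/s

L = ½ρv²S·CL ⇒ v = √(2L/(ρ·S·CL))
v = √(2 × 13100 / (0.891 × 17 × 1.25)) = √1384 = 37.2 m/s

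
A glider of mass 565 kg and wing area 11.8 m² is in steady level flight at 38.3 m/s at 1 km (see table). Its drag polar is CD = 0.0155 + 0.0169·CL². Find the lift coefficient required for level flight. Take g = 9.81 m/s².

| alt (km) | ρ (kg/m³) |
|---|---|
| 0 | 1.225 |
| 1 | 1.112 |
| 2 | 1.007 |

CL = 0.576

At 1 km, from the table: ρ = 1.112 kg/m³.
Weight W = mg = 565 × 9.81 = 5542.7 N; in level flight L = W.
Dynamic pressure q = 0.5 × 1.112 × 38.3² = 815.6 Pa.
CL = 2W/(ρv²S) = 2×5542.7/(1.112×38.3²×11.8) = 0.5759.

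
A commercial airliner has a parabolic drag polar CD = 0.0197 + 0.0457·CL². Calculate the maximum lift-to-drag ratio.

For CD = CD0 + K·CL², (L/D)max occurs at CL* = √(CD0/K) and equals 1/(2√(K·CD0)).
(L/D)max = 1/(2√(0.0457 × 0.0197)) = 1/(2 × 0.03) = 16.7

(L/D)max = 16.7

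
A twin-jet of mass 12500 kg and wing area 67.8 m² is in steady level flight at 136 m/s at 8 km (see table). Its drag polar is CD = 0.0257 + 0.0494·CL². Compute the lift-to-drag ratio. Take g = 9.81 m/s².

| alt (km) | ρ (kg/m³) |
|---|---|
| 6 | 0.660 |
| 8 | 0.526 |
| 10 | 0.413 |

At 8 km, from the table: ρ = 0.526 kg/m³.
Level flight ⇒ L = W = m·g = 12500 × 9.81 = 1.2262×10^5 N.
q = ½ρv² = ½ × 0.526 × 136² = 4864 Pa.
CL = 2W/(ρv²S) = 2×1.2262×10^5/(0.526×136²×67.8) = 0.3718.
CD = 0.0257 + 0.0494 × 0.3718² = 0.03253.
L/D = CL/CD = 0.3718 / 0.03253 = 11.4

L/D = 11.4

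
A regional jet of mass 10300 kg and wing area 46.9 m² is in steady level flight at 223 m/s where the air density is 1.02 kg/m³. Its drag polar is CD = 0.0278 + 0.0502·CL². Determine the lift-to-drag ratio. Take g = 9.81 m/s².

L/D = 3.02

Weight W = mg = 10300 × 9.81 = 1.0104×10^5 N; in level flight L = W.
Dynamic pressure q = 0.5 × 1.02 × 223² = 25360 Pa.
CL = 2W/(ρv²S) = 2×1.0104×10^5/(1.02×223²×46.9) = 0.08495.
CD = 0.0278 + 0.0502 × 0.08495² = 0.02816.
L/D = CL/CD = 0.08495 / 0.02816 = 3.02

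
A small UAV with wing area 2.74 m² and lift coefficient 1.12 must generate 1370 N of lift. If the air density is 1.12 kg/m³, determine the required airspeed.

L = ½ρv²S·CL ⇒ v = √(2L/(ρ·S·CL))
v = √(2 × 1370 / (1.12 × 2.74 × 1.12)) = √797.2 = 28.2 m/s

v = 28.2 m/s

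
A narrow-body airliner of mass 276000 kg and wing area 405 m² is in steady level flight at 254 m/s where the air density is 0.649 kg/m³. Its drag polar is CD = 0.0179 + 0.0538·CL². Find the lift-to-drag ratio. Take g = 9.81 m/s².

Level flight ⇒ L = W = m·g = 276000 × 9.81 = 2.7076×10^6 N.
q = ½ρv² = ½ × 0.649 × 254² = 20940 Pa.
CL = W/(q·S) = 2.7076×10^6 / (20940 × 405) = 0.3193.
CD = 0.0179 + 0.0538 × 0.3193² = 0.02339.
L/D = CL/CD = 0.3193 / 0.02339 = 13.7

L/D = 13.7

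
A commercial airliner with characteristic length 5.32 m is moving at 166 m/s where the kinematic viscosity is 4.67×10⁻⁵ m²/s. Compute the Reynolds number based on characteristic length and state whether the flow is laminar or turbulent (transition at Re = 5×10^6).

Re = 1.89×10^7 (turbulent)

Re = v·c/ν = 166 × 5.32 / (4.67×10⁻⁵) = 1.89×10^7
Since 1.89×10^7 > 5×10^6, the flow is turbulent.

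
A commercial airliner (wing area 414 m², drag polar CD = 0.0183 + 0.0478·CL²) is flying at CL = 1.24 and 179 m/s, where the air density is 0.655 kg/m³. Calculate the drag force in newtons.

D = 3.99×10^5 N

CD = 0.0183 + 0.0478 × 1.24² = 0.0918
D = ½ρv²S·CD = ½ × 0.655 × 179² × 414 × 0.0918 = 3.99×10^5 N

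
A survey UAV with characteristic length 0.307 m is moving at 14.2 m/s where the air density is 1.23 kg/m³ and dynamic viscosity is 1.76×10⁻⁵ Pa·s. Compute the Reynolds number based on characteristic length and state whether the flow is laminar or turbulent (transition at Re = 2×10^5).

Re = ρ·v·c/μ = 1.23 × 14.2 × 0.307 / (1.76×10⁻⁵) = 3.05×10^5
Since 3.05×10^5 > 2×10^5, the flow is turbulent.

Re = 3.05×10^5 (turbulent)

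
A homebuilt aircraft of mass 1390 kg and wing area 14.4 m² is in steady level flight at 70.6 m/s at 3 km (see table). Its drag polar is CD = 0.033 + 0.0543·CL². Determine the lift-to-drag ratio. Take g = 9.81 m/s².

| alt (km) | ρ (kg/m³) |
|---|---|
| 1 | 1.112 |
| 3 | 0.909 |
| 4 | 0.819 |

L/D = 9.84

At 3 km, from the table: ρ = 0.909 kg/m³.
In steady level flight, lift balances weight: W = mg = 1390 × 9.81 = 13636 N.
q = ½ρv² = ½ × 0.909 × 70.6² = 2265 Pa.
CL = 2W/(ρv²S) = 2×13636/(0.909×70.6²×14.4) = 0.418.
CD = 0.033 + 0.0543 × 0.418² = 0.04249.
L/D = CL/CD = 0.418 / 0.04249 = 9.84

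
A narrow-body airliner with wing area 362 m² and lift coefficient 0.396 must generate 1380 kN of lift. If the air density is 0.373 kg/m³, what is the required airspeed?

v = 227 m/s

L = ½ρv²S·CL ⇒ v = √(2L/(ρ·S·CL))
v = √(2 × 1.38×10^6 / (0.373 × 362 × 0.396)) = √51620 = 227 m/s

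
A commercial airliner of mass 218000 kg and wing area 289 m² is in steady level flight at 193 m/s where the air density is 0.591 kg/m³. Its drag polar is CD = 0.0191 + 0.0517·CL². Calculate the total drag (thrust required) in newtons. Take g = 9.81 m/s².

D = 1.35×10^5 N

In steady level flight, lift balances weight: W = mg = 218000 × 9.81 = 2.1386×10^6 N.
Dynamic pressure q = 0.5 × 0.591 × 193² = 11010 Pa.
Required CL = L/(qS) = 2.1386×10^6/(11010·289) = 0.6723.
CD = 0.0191 + 0.0517 × 0.6723² = 0.04247.
D = q·S·CD = 11010 × 289 × 0.04247 = 1.351×10^5 N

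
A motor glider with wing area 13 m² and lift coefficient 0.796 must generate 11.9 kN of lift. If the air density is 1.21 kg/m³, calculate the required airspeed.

L = ½ρv²S·CL ⇒ v = √(2L/(ρ·S·CL))
v = √(2 × 11900 / (1.21 × 13 × 0.796)) = √1901 = 43.6 m/s

v = 43.6 m/s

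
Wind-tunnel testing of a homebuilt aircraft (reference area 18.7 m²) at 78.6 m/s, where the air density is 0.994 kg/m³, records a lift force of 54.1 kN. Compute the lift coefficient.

From L = ½ρv²S·CL, rearranging gives CL = 2L/(ρv²S).
CL = 2 × 54100 / (0.994 × 78.6² × 18.7) = 0.942

CL = 0.942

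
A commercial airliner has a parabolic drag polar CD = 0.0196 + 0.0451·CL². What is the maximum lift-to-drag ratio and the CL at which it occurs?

For CD = CD0 + K·CL², (L/D)max occurs at CL* = √(CD0/K) and equals 1/(2√(K·CD0)).
(L/D)max = 1/(2√(0.0451 × 0.0196)) = 1/(2 × 0.02973) = 16.8
CL* = √(0.0196/0.0451) = 0.659

(L/D)max = 16.8, at CL = 0.659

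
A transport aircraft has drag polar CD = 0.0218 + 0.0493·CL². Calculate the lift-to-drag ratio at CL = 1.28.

L/D = 12.5

CD = 0.0218 + 0.0493 × 1.28² = 0.1026
L/D = CL/CD = 1.28 / 0.1026 = 12.5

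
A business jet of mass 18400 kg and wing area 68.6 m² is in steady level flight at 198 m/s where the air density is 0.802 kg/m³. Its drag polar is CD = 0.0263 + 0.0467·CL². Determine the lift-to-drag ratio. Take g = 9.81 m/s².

Weight W = mg = 18400 × 9.81 = 1.805×10^5 N; in level flight L = W.
Dynamic pressure q = 0.5 × 0.802 × 198² = 15720 Pa.
Required CL = L/(qS) = 1.805×10^5/(15720·68.6) = 0.1674.
CD = 0.0263 + 0.0467 × 0.1674² = 0.02761.
L/D = CL/CD = 0.1674 / 0.02761 = 6.06

L/D = 6.06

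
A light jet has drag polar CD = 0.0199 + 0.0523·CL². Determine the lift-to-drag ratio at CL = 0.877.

CD = 0.0199 + 0.0523 × 0.877² = 0.06013
L/D = CL/CD = 0.877 / 0.06013 = 14.6

L/D = 14.6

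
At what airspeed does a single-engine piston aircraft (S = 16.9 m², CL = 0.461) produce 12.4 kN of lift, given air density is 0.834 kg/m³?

v = 61.8 m/s

L = ½ρv²S·CL ⇒ v = √(2L/(ρ·S·CL))
v = √(2 × 12400 / (0.834 × 16.9 × 0.461)) = √3817 = 61.8 m/s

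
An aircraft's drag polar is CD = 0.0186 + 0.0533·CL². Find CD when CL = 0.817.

CD = 0.0186 + 0.0533 × 0.817² = 0.0186 + 0.03558 = 0.0542

CD = 0.0542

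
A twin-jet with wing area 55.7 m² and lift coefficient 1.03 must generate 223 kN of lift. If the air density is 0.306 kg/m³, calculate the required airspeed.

L = ½ρv²S·CL ⇒ v = √(2L/(ρ·S·CL))
v = √(2 × 2.23×10^5 / (0.306 × 55.7 × 1.03)) = √25410 = 159 m/s

v = 159 m/s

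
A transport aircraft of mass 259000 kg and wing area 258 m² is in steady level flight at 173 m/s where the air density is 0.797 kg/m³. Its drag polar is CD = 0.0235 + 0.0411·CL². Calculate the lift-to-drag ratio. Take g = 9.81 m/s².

L/D = 16

In steady level flight, lift balances weight: W = mg = 259000 × 9.81 = 2.5408×10^6 N.
q = ½ρv² = ½ × 0.797 × 173² = 11930 Pa.
CL = 2W/(ρv²S) = 2×2.5408×10^6/(0.797×173²×258) = 0.8257.
CD = 0.0235 + 0.0411 × 0.8257² = 0.05152.
L/D = CL/CD = 0.8257 / 0.05152 = 16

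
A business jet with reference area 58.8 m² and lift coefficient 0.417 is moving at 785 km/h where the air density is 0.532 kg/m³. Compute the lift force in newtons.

L = 3.1×10^5 N

Convert speed: v = 785 km/h ÷ 3.6 = 218.1 m/s.
Dynamic pressure q = ½ρv² = ½ × 0.532 × 218.1² = 12650 Pa.
L = q·S·CL = 12650 × 58.8 × 0.417 = 3.1×10^5 N ≈ 310 kN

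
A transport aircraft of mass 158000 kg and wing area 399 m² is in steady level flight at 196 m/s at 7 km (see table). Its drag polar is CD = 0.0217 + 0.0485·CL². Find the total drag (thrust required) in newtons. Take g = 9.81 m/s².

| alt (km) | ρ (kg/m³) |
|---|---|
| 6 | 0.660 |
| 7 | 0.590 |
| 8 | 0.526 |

At 7 km, from the table: ρ = 0.590 kg/m³.
Level flight ⇒ L = W = m·g = 158000 × 9.81 = 1.55×10^6 N.
q = ½ρv² = ½ × 0.59 × 196² = 11330 Pa.
CL = 2W/(ρv²S) = 2×1.55×10^6/(0.59×196²×399) = 0.3428.
CD = 0.0217 + 0.0485 × 0.3428² = 0.0274.
D = q·S·CD = 11330 × 399 × 0.0274 = 1.239×10^5 N

D = 1.24×10^5 N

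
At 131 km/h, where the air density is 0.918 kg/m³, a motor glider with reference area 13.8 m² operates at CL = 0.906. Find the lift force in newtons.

Convert speed: v = 131 km/h ÷ 3.6 = 36.39 m/s.
L = ½ρv²S·CL = ½ × 0.918 × 36.39² × 13.8 × 0.906 = 7600 N ≈ 7.6 kN

L = 7600 N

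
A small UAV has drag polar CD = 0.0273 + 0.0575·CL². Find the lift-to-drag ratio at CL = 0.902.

CD = 0.0273 + 0.0575 × 0.902² = 0.07408
L/D = CL/CD = 0.902 / 0.07408 = 12.2

L/D = 12.2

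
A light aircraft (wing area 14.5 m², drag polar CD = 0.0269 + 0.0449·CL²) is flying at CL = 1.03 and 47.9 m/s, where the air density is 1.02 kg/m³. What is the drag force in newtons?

CD = 0.0269 + 0.0449 × 1.03² = 0.07453
D = ½ρv²S·CD = ½ × 1.02 × 47.9² × 14.5 × 0.07453 = 1260 N

D = 1260 N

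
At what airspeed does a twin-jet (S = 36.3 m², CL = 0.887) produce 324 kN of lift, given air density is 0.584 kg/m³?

v = 186 m/s

L = ½ρv²S·CL ⇒ v = √(2L/(ρ·S·CL))
v = √(2 × 3.24×10^5 / (0.584 × 36.3 × 0.887)) = √34460 = 186 m/s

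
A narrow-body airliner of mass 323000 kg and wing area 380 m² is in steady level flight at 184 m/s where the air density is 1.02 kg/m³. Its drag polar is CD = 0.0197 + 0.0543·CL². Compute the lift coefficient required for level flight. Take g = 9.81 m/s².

Level flight ⇒ L = W = m·g = 323000 × 9.81 = 3.1686×10^6 N.
Dynamic pressure q = 0.5 × 1.02 × 184² = 17270 Pa.
CL = W/(q·S) = 3.1686×10^6 / (17270 × 380) = 0.4829.

CL = 0.483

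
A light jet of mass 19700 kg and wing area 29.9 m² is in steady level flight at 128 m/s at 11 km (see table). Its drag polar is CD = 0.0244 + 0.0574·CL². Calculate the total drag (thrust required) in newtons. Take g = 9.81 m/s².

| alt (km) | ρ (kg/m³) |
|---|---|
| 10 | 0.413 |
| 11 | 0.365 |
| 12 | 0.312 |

D = 26200 N

At 11 km, from the table: ρ = 0.365 kg/m³.
Weight W = mg = 19700 × 9.81 = 1.9326×10^5 N; in level flight L = W.
q = ½ρv² = ½ × 0.365 × 128² = 2990 Pa.
Required CL = L/(qS) = 1.9326×10^5/(2990·29.9) = 2.162.
CD = 0.0244 + 0.0574 × 2.162² = 0.2926.
D = q·S·CD = 2990 × 29.9 × 0.2926 = 26160 N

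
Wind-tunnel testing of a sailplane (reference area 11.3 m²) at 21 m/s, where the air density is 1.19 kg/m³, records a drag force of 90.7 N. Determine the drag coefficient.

From D = ½ρv²S·CD, rearranging gives CD = 2D/(ρv²S).
CD = 2 × 90.7 / (1.19 × 21² × 11.3) = 0.0306

CD = 0.0306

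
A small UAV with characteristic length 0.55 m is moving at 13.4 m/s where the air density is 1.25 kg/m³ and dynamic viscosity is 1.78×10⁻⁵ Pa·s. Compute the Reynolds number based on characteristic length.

Re = ρ·v·c/μ = 1.25 × 13.4 × 0.55 / (1.78×10⁻⁵) = 5.18×10^5

Re = 5.18×10^5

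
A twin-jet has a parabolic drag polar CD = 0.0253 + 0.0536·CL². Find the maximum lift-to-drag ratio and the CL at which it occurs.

(L/D)max = 13.6, at CL = 0.687

For CD = CD0 + K·CL², (L/D)max occurs at CL* = √(CD0/K) and equals 1/(2√(K·CD0)).
(L/D)max = 1/(2√(0.0536 × 0.0253)) = 1/(2 × 0.03682) = 13.6
CL* = √(0.0253/0.0536) = 0.687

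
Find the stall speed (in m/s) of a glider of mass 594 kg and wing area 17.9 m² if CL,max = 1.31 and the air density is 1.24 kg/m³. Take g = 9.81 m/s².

At stall, lift equals weight: L = W = m·g = 594 × 9.81 = 5827 N.
From L = ½ρV²S·CL,max = W: V_stall = √(2W/(ρSCL,max)) = √(2·5827/(1.24·17.9·1.31))
V_stall = √400.8 = 20 m/s

V_stall = 20 m/s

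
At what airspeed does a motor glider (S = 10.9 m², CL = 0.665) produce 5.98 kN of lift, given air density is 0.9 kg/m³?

L = ½ρv²S·CL ⇒ v = √(2L/(ρ·S·CL))
v = √(2 × 5980 / (0.9 × 10.9 × 0.665)) = √1833 = 42.8 m/s

v = 42.8 m/s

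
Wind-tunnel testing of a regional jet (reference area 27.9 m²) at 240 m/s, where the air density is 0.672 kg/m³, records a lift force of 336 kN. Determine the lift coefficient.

From L = ½ρv²S·CL, rearranging gives CL = 2L/(ρv²S).
CL = 2 × 3.36×10^5 / (0.672 × 240² × 27.9) = 0.622

CL = 0.622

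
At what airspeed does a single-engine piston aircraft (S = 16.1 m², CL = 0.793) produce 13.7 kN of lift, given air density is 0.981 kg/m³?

v = 46.8 m/s

L = ½ρv²S·CL ⇒ v = √(2L/(ρ·S·CL))
v = √(2 × 13700 / (0.981 × 16.1 × 0.793)) = √2188 = 46.8 m/s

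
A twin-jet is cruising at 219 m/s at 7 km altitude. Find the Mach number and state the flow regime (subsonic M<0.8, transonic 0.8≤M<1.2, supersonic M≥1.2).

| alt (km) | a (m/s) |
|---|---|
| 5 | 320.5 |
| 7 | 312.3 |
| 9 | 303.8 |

At 7 km, from the table: a = 312.3 m/s.
M = v/a = 219 / 312.3 = 0.701
M = 0.701 → subsonic.

M = 0.701 (subsonic)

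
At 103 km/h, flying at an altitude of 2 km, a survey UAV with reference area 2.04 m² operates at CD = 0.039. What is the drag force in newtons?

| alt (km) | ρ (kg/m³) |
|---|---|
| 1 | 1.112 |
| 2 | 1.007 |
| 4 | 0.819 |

At 2 km, from the table: ρ = 1.007 kg/m³.
Convert speed: v = 103 km/h ÷ 3.6 = 28.61 m/s.
Dynamic pressure q = ½ρv² = ½ × 1.007 × 28.61² = 412.2 Pa.
D = q·S·CD = 412.2 × 2.04 × 0.039 = 32.8 N

D = 32.8 N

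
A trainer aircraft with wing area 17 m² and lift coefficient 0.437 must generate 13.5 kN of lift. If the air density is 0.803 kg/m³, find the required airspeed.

L = ½ρv²S·CL ⇒ v = √(2L/(ρ·S·CL))
v = √(2 × 13500 / (0.803 × 17 × 0.437)) = √4526 = 67.3 m/s

v = 67.3 m/s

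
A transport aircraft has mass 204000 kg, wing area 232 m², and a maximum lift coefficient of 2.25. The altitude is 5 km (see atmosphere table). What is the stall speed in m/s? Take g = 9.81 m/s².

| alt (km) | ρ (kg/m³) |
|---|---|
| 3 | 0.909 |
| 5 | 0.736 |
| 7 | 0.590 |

V_stall = 102 m/s

At 5 km, from the table: ρ = 0.736 kg/m³.
At stall, lift equals weight: L = W = m·g = 204000 × 9.81 = 2.001×10^6 N.
From L = ½ρV²S·CL,max = W: V_stall = √(2W/(ρSCL,max)) = √(2·2.001×10^6/(0.736·232·2.25))
V_stall = √10420 = 102 m/s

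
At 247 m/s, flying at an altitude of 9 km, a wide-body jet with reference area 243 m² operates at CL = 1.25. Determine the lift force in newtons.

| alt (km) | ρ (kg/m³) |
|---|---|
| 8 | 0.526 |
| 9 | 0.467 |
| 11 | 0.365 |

At 9 km, from the table: ρ = 0.467 kg/m³.
Dynamic pressure q = ½ρv² = ½ × 0.467 × 247² = 14250 Pa.
L = q·S·CL = 14250 × 243 × 1.25 = 4.33×10^6 N ≈ 4330 kN

L = 4.33×10^6 N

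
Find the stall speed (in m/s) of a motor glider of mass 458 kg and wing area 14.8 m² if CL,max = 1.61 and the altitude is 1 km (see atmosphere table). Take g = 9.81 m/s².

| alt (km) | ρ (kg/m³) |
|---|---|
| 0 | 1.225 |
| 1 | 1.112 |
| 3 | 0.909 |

At 1 km, from the table: ρ = 1.112 kg/m³.
Stall occurs when L = W at CL,max. W = mg = 458 × 9.81 = 4493 N.
V_stall = √(2W/(ρ·S·CL,max)) = √(2 × 4493 / (1.112 × 14.8 × 1.61))
V_stall = √339.1 = 18.4 m/s

V_stall = 18.4 m/s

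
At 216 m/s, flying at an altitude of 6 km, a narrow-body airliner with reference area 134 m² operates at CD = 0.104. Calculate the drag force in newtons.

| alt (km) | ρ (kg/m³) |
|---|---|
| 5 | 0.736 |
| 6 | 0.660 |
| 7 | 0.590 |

D = 2.15×10^5 N

At 6 km, from the table: ρ = 0.660 kg/m³.
Dynamic pressure q = ½ρv² = ½ × 0.66 × 216² = 15400 Pa.
D = q·S·CD = 15400 × 134 × 0.104 = 2.15×10^5 N ≈ 215 kN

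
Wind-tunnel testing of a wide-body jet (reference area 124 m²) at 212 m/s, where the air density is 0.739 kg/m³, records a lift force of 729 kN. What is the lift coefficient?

CL = 0.354

From L = ½ρv²S·CL, rearranging gives CL = 2L/(ρv²S).
CL = 2 × 7.29×10^5 / (0.739 × 212² × 124) = 0.354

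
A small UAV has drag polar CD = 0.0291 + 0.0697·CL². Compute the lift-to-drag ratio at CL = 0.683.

CD = 0.0291 + 0.0697 × 0.683² = 0.06161
L/D = CL/CD = 0.683 / 0.06161 = 11.1

L/D = 11.1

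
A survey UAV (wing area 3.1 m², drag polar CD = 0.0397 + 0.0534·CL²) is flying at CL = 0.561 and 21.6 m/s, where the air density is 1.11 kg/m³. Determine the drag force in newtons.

CD = 0.0397 + 0.0534 × 0.561² = 0.05651
D = ½ρv²S·CD = ½ × 1.11 × 21.6² × 3.1 × 0.05651 = 45.4 N

D = 45.4 N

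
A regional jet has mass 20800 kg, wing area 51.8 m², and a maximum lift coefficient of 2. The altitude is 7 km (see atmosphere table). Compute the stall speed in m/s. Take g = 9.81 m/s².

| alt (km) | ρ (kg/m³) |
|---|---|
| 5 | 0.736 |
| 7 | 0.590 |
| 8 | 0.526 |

At 7 km, from the table: ρ = 0.590 kg/m³.
At stall, lift equals weight: L = W = m·g = 20800 × 9.81 = 2.04×10^5 N.
From L = ½ρV²S·CL,max = W: V_stall = √(2W/(ρSCL,max)) = √(2·2.04×10^5/(0.59·51.8·2))
V_stall = √6677 = 81.7 m/s

V_stall = 81.7 m/s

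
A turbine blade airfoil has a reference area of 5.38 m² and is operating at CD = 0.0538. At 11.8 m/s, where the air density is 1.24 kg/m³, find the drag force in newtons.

Dynamic pressure q = ½ρv² = ½ × 1.24 × 11.8² = 86.33 Pa.
D = q·S·CD = 86.33 × 5.38 × 0.0538 = 25 N

D = 25 N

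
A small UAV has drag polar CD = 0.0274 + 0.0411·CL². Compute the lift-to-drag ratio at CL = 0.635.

CD = 0.0274 + 0.0411 × 0.635² = 0.04397
L/D = CL/CD = 0.635 / 0.04397 = 14.4

L/D = 14.4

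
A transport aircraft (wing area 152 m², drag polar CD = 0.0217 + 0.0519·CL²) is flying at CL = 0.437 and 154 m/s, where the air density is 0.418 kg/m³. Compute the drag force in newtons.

CD = 0.0217 + 0.0519 × 0.437² = 0.03161
D = ½ρv²S·CD = ½ × 0.418 × 154² × 152 × 0.03161 = 23800 N

D = 23800 N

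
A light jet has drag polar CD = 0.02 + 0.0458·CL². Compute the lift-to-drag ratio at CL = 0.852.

CD = 0.02 + 0.0458 × 0.852² = 0.05325
L/D = CL/CD = 0.852 / 0.05325 = 16

L/D = 16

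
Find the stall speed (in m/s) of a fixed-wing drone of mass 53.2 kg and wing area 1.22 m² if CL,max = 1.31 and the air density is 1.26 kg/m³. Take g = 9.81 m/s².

At stall, lift equals weight: L = W = m·g = 53.2 × 9.81 = 521.9 N.
V_stall = √(2W/(ρ·S·CL,max)) = √(2 × 521.9 / (1.26 × 1.22 × 1.31))
V_stall = √518.3 = 22.8 m/s

V_stall = 22.8 m/s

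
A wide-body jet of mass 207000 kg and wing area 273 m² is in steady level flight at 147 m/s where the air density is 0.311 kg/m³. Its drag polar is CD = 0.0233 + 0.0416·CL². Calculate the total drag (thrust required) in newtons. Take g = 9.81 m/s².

D = 2.08×10^5 N

Weight W = mg = 207000 × 9.81 = 2.0307×10^6 N; in level flight L = W.
q = ½ρv² = ½ × 0.311 × 147² = 3360 Pa.
CL = W/(q·S) = 2.0307×10^6 / (3360 × 273) = 2.214.
CD = 0.0233 + 0.0416 × 2.214² = 0.2272.
D = q·S·CD = 3360 × 273 × 0.2272 = 2.084×10^5 N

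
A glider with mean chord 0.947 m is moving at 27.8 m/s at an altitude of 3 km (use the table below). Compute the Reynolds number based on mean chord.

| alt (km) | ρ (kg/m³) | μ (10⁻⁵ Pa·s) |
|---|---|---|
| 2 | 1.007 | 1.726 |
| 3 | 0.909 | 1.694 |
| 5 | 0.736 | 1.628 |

At 3 km, from the table: ρ = 0.909 kg/m³, μ = 1.694×10⁻⁵ Pa·s.
Re = ρ·v·c/μ = 0.909 × 27.8 × 0.947 / (1.694×10⁻⁵) = 1.41×10^6

Re = 1.41×10^6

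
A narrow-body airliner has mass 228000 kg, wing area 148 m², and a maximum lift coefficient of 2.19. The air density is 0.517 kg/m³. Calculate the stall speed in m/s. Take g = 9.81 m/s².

Stall occurs when L = W at CL,max. W = mg = 228000 × 9.81 = 2.237×10^6 N.
V_stall = √(2W/(ρ·S·CL,max)) = √(2 × 2.237×10^6 / (0.517 × 148 × 2.19))
V_stall = √26700 = 163 m/s

V_stall = 163 m/s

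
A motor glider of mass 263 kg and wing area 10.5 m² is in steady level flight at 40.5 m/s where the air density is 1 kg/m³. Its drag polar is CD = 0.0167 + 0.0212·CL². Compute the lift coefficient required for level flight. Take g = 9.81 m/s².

CL = 0.3

Weight W = mg = 263 × 9.81 = 2580 N; in level flight L = W.
q = ½ρv² = ½ × 1 × 40.5² = 820.1 Pa.
CL = W/(q·S) = 2580 / (820.1 × 10.5) = 0.2996.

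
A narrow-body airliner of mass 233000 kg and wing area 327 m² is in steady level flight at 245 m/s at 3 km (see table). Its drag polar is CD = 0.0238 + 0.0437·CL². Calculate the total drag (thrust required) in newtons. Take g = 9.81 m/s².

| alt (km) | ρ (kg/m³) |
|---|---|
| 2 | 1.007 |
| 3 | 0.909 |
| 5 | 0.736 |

At 3 km, from the table: ρ = 0.909 kg/m³.
Weight W = mg = 233000 × 9.81 = 2.2857×10^6 N; in level flight L = W.
q = ½ρv² = ½ × 0.909 × 245² = 27280 Pa.
Required CL = L/(qS) = 2.2857×10^6/(27280·327) = 0.2562.
CD = 0.0238 + 0.0437 × 0.2562² = 0.02667.
D = q·S·CD = 27280 × 327 × 0.02667 = 2.379×10^5 N

D = 2.38×10^5 N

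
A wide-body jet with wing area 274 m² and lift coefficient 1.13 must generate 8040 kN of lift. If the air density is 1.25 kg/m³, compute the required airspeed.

L = ½ρv²S·CL ⇒ v = √(2L/(ρ·S·CL))
v = √(2 × 8.04×10^6 / (1.25 × 274 × 1.13)) = √41550 = 204 m/s

v = 204 m/s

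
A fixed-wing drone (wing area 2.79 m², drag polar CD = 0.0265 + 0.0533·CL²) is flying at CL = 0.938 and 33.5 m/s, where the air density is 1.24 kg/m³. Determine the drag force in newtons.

CD = 0.0265 + 0.0533 × 0.938² = 0.0734
D = ½ρv²S·CD = ½ × 1.24 × 33.5² × 2.79 × 0.0734 = 142 N

D = 142 N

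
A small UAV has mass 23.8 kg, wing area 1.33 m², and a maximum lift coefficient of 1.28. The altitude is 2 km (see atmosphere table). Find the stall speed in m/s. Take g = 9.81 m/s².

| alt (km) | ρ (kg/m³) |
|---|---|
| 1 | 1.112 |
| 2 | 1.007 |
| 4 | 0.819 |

At 2 km, from the table: ρ = 1.007 kg/m³.
Weight W = mg = 23.8 × 9.81 = 233.5 N.
V_stall = √(2W/(ρ·S·CL,max)) = √(2 × 233.5 / (1.007 × 1.33 × 1.28))
V_stall = √272.4 = 16.5 m/s

V_stall = 16.5 m/s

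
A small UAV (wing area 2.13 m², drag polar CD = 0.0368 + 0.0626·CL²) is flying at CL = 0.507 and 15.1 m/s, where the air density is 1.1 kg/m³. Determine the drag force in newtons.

D = 14.1 N

CD = 0.0368 + 0.0626 × 0.507² = 0.05289
D = ½ρv²S·CD = ½ × 1.1 × 15.1² × 2.13 × 0.05289 = 14.1 N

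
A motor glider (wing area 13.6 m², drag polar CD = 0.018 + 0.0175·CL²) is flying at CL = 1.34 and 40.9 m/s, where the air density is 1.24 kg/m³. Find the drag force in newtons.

D = 697 N

CD = 0.018 + 0.0175 × 1.34² = 0.04942
D = ½ρv²S·CD = ½ × 1.24 × 40.9² × 13.6 × 0.04942 = 697 N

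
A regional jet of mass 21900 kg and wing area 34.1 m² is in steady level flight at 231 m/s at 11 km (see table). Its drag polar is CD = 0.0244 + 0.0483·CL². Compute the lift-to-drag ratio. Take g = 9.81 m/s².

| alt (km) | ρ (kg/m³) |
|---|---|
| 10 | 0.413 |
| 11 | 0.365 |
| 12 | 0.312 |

At 11 km, from the table: ρ = 0.365 kg/m³.
Level flight ⇒ L = W = m·g = 21900 × 9.81 = 2.1484×10^5 N.
q = ½ρv² = ½ × 0.365 × 231² = 9738 Pa.
Required CL = L/(qS) = 2.1484×10^5/(9738·34.1) = 0.647.
CD = 0.0244 + 0.0483 × 0.647² = 0.04462.
L/D = CL/CD = 0.647 / 0.04462 = 14.5

L/D = 14.5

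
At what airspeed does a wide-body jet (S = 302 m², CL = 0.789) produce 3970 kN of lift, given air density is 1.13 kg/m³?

L = ½ρv²S·CL ⇒ v = √(2L/(ρ·S·CL))
v = √(2 × 3.97×10^6 / (1.13 × 302 × 0.789)) = √29490 = 172 m/s

v = 172 m/s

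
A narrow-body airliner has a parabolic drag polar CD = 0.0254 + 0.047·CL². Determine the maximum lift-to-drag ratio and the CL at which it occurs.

(L/D)max = 14.5, at CL = 0.735

For CD = CD0 + K·CL², (L/D)max occurs at CL* = √(CD0/K) and equals 1/(2√(K·CD0)).
(L/D)max = 1/(2√(0.047 × 0.0254)) = 1/(2 × 0.03455) = 14.5
CL* = √(0.0254/0.047) = 0.735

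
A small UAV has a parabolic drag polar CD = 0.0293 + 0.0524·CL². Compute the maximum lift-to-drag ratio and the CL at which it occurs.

For CD = CD0 + K·CL², (L/D)max occurs at CL* = √(CD0/K) and equals 1/(2√(K·CD0)).
(L/D)max = 1/(2√(0.0524 × 0.0293)) = 1/(2 × 0.03918) = 12.8
CL* = √(0.0293/0.0524) = 0.748

(L/D)max = 12.8, at CL = 0.748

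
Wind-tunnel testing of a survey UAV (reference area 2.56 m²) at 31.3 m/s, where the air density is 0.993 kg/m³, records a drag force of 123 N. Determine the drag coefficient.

From D = ½ρv²S·CD, rearranging gives CD = 2D/(ρv²S).
CD = 2 × 123 / (0.993 × 31.3² × 2.56) = 0.0988

CD = 0.0988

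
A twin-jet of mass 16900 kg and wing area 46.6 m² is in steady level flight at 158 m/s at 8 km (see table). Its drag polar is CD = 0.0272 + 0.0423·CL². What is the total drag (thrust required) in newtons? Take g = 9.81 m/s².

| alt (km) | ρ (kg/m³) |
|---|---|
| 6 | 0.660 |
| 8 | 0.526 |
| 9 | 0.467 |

D = 12100 N

At 8 km, from the table: ρ = 0.526 kg/m³.
In steady level flight, lift balances weight: W = mg = 16900 × 9.81 = 1.6579×10^5 N.
Dynamic pressure q = 0.5 × 0.526 × 158² = 6566 Pa.
CL = 2W/(ρv²S) = 2×1.6579×10^5/(0.526×158²×46.6) = 0.5419.
CD = 0.0272 + 0.0423 × 0.5419² = 0.03962.
D = q·S·CD = 6566 × 46.6 × 0.03962 = 12120 N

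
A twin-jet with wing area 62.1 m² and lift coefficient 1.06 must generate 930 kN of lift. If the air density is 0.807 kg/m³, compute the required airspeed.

L = ½ρv²S·CL ⇒ v = √(2L/(ρ·S·CL))
v = √(2 × 9.3×10^5 / (0.807 × 62.1 × 1.06)) = √35010 = 187 m/s

v = 187 m/s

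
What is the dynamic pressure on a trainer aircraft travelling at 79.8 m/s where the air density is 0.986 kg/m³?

q = ½ρv² = ½ × 0.986 × 79.8² = 3140 Pa

q = 3140 Pa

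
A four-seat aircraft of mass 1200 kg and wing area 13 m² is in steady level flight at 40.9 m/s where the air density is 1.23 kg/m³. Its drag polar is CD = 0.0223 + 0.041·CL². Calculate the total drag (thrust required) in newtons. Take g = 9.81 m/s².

In steady level flight, lift balances weight: W = mg = 1200 × 9.81 = 11772 N.
Dynamic pressure q = 0.5 × 1.23 × 40.9² = 1029 Pa.
CL = W/(q·S) = 11772 / (1029 × 13) = 0.8802.
CD = 0.0223 + 0.041 × 0.8802² = 0.05407.
D = q·S·CD = 1029 × 13 × 0.05407 = 723.1 N

D = 723 N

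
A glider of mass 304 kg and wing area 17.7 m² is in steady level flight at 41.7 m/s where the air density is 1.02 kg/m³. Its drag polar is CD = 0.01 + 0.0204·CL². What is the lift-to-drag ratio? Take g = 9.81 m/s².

L/D = 17.7

Weight W = mg = 304 × 9.81 = 2982.2 N; in level flight L = W.
q = ½ρv² = ½ × 1.02 × 41.7² = 886.8 Pa.
Required CL = L/(qS) = 2982.2/(886.8·17.7) = 0.19.
CD = 0.01 + 0.0204 × 0.19² = 0.01074.
L/D = CL/CD = 0.19 / 0.01074 = 17.7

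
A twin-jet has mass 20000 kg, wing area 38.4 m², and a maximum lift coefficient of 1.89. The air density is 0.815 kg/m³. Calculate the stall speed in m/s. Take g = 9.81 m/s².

At stall, lift equals weight: L = W = m·g = 20000 × 9.81 = 1.962×10^5 N.
V_stall = √(2W/(ρ·S·CL,max)) = √(2 × 1.962×10^5 / (0.815 × 38.4 × 1.89))
V_stall = √6634 = 81.4 m/s

V_stall = 81.4 m/s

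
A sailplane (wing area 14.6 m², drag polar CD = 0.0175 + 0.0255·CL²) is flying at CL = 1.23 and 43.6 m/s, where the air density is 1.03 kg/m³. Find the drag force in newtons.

D = 802 N

CD = 0.0175 + 0.0255 × 1.23² = 0.05608
D = ½ρv²S·CD = ½ × 1.03 × 43.6² × 14.6 × 0.05608 = 802 N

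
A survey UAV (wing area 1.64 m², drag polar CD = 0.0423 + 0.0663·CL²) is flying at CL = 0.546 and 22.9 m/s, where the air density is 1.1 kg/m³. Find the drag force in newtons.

CD = 0.0423 + 0.0663 × 0.546² = 0.06207
D = ½ρv²S·CD = ½ × 1.1 × 22.9² × 1.64 × 0.06207 = 29.4 N

D = 29.4 N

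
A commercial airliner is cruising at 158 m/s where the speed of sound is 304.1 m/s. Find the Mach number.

M = v/a = 158 / 304.1 = 0.52

M = 0.52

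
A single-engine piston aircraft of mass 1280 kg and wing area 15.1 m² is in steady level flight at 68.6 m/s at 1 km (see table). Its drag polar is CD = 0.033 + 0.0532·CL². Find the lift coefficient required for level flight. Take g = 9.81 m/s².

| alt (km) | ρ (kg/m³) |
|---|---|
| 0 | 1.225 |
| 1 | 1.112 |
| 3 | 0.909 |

CL = 0.318

At 1 km, from the table: ρ = 1.112 kg/m³.
Level flight ⇒ L = W = m·g = 1280 × 9.81 = 12557 N.
Dynamic pressure q = 0.5 × 1.112 × 68.6² = 2617 Pa.
CL = W/(q·S) = 12557 / (2617 × 15.1) = 0.3178.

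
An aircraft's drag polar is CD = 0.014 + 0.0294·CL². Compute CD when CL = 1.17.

CD = 0.014 + 0.0294 × 1.17² = 0.014 + 0.04025 = 0.0542

CD = 0.0542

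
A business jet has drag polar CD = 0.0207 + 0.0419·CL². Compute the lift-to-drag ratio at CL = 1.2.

L/D = 14.8

CD = 0.0207 + 0.0419 × 1.2² = 0.08104
L/D = CL/CD = 1.2 / 0.08104 = 14.8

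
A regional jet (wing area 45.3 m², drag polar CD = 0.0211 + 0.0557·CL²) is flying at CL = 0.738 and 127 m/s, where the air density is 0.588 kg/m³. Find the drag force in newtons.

D = 11000 N

CD = 0.0211 + 0.0557 × 0.738² = 0.05144
D = ½ρv²S·CD = ½ × 0.588 × 127² × 45.3 × 0.05144 = 11000 N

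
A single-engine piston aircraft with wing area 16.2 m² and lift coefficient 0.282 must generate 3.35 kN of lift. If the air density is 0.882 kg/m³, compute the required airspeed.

L = ½ρv²S·CL ⇒ v = √(2L/(ρ·S·CL))
v = √(2 × 3350 / (0.882 × 16.2 × 0.282)) = √1663 = 40.8 m/s

v = 40.8 m/s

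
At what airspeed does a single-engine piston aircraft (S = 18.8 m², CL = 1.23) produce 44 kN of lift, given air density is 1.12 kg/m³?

L = ½ρv²S·CL ⇒ v = √(2L/(ρ·S·CL))
v = √(2 × 44000 / (1.12 × 18.8 × 1.23)) = √3398 = 58.3 m/s

v = 58.3 m/s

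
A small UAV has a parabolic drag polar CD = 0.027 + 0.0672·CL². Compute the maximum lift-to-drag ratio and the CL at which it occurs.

For CD = CD0 + K·CL², (L/D)max occurs at CL* = √(CD0/K) and equals 1/(2√(K·CD0)).
(L/D)max = 1/(2√(0.0672 × 0.027)) = 1/(2 × 0.0426) = 11.7
CL* = √(0.027/0.0672) = 0.634

(L/D)max = 11.7, at CL = 0.634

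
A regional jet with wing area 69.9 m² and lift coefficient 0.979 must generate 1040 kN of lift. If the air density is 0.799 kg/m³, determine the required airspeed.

L = ½ρv²S·CL ⇒ v = √(2L/(ρ·S·CL))
v = √(2 × 1.04×10^6 / (0.799 × 69.9 × 0.979)) = √38040 = 195 m/s

v = 195 m/s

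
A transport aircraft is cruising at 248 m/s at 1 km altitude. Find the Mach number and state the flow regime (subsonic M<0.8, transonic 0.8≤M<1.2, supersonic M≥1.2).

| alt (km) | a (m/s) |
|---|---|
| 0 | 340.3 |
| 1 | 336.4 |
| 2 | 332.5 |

M = 0.737 (subsonic)

At 1 km, from the table: a = 336.4 m/s.
M = v/a = 248 / 336.4 = 0.737
M = 0.737 → subsonic.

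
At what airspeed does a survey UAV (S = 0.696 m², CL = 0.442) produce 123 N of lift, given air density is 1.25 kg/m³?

v = 25.3 m/s

L = ½ρv²S·CL ⇒ v = √(2L/(ρ·S·CL))
v = √(2 × 123 / (1.25 × 0.696 × 0.442)) = √639.7 = 25.3 m/s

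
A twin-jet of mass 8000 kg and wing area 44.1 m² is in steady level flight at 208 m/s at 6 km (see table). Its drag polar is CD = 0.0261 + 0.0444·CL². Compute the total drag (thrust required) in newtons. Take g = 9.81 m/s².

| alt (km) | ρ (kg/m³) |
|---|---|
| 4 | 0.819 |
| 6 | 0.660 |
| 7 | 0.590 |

At 6 km, from the table: ρ = 0.660 kg/m³.
In steady level flight, lift balances weight: W = mg = 8000 × 9.81 = 78480 N.
Dynamic pressure q = 0.5 × 0.66 × 208² = 14280 Pa.
Required CL = L/(qS) = 78480/(14280·44.1) = 0.1246.
CD = 0.0261 + 0.0444 × 0.1246² = 0.02679.
D = q·S·CD = 14280 × 44.1 × 0.02679 = 16870 N

D = 16900 N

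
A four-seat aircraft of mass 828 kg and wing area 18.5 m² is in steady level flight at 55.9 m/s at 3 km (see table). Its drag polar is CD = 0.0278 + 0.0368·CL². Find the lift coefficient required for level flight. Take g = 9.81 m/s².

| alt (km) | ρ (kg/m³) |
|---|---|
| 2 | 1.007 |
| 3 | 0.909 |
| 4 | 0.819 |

At 3 km, from the table: ρ = 0.909 kg/m³.
Level flight ⇒ L = W = m·g = 828 × 9.81 = 8122.7 N.
Dynamic pressure q = 0.5 × 0.909 × 55.9² = 1420 Pa.
Required CL = L/(qS) = 8122.7/(1420·18.5) = 0.3092.

CL = 0.309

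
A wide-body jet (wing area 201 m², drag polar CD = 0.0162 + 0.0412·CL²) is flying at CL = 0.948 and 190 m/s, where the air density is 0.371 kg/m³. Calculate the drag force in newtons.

CD = 0.0162 + 0.0412 × 0.948² = 0.05323
D = ½ρv²S·CD = ½ × 0.371 × 190² × 201 × 0.05323 = 71600 N

D = 71600 N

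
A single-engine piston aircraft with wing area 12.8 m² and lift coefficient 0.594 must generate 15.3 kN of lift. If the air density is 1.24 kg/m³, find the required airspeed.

L = ½ρv²S·CL ⇒ v = √(2L/(ρ·S·CL))
v = √(2 × 15300 / (1.24 × 12.8 × 0.594)) = √3246 = 57 m/s

v = 57 m/s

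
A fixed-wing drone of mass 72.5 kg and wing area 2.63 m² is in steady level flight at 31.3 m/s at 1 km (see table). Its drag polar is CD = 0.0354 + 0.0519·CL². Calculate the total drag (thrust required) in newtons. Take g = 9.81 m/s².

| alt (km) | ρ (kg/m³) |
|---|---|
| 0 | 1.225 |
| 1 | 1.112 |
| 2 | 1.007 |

At 1 km, from the table: ρ = 1.112 kg/m³.
Level flight ⇒ L = W = m·g = 72.5 × 9.81 = 711.23 N.
Dynamic pressure q = 0.5 × 1.112 × 31.3² = 544.7 Pa.
CL = W/(q·S) = 711.23 / (544.7 × 2.63) = 0.4965.
CD = 0.0354 + 0.0519 × 0.4965² = 0.04819.
D = q·S·CD = 544.7 × 2.63 × 0.04819 = 69.04 N

D = 69 N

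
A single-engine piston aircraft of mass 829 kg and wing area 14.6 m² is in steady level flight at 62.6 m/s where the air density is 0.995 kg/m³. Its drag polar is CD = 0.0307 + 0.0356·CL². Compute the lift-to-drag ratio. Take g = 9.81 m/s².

Level flight ⇒ L = W = m·g = 829 × 9.81 = 8132.5 N.
Dynamic pressure q = 0.5 × 0.995 × 62.6² = 1950 Pa.
Required CL = L/(qS) = 8132.5/(1950·14.6) = 0.2857.
CD = 0.0307 + 0.0356 × 0.2857² = 0.03361.
L/D = CL/CD = 0.2857 / 0.03361 = 8.5

L/D = 8.5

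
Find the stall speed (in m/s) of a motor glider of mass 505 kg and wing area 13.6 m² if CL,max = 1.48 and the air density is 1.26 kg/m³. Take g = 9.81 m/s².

At stall, lift equals weight: L = W = m·g = 505 × 9.81 = 4954 N.
From L = ½ρV²S·CL,max = W: V_stall = √(2W/(ρSCL,max)) = √(2·4954/(1.26·13.6·1.48))
V_stall = √390.7 = 19.8 m/s

V_stall = 19.8 m/s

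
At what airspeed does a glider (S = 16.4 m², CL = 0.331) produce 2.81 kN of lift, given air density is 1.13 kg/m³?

v = 30.3 m/s

L = ½ρv²S·CL ⇒ v = √(2L/(ρ·S·CL))
v = √(2 × 2810 / (1.13 × 16.4 × 0.331)) = √916.2 = 30.3 m/s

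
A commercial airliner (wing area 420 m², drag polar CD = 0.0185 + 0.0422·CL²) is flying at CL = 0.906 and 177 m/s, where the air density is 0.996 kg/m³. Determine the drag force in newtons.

D = 3.48×10^5 N

CD = 0.0185 + 0.0422 × 0.906² = 0.05314
D = ½ρv²S·CD = ½ × 0.996 × 177² × 420 × 0.05314 = 3.48×10^5 N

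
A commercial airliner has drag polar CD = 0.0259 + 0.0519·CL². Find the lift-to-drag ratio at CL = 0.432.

CD = 0.0259 + 0.0519 × 0.432² = 0.03559
L/D = CL/CD = 0.432 / 0.03559 = 12.1

L/D = 12.1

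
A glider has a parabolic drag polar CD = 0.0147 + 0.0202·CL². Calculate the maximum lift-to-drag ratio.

(L/D)max = 29

For CD = CD0 + K·CL², (L/D)max occurs at CL* = √(CD0/K) and equals 1/(2√(K·CD0)).
(L/D)max = 1/(2√(0.0202 × 0.0147)) = 1/(2 × 0.01723) = 29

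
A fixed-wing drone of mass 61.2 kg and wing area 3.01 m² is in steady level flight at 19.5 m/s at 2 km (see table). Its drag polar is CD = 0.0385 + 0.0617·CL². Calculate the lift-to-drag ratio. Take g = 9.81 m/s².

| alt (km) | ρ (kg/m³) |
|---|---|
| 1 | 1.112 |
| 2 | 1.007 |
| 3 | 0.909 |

At 2 km, from the table: ρ = 1.007 kg/m³.
Level flight ⇒ L = W = m·g = 61.2 × 9.81 = 600.37 N.
q = ½ρv² = ½ × 1.007 × 19.5² = 191.5 Pa.
CL = 2W/(ρv²S) = 2×600.37/(1.007×19.5²×3.01) = 1.042.
CD = 0.0385 + 0.0617 × 1.042² = 0.1055.
L/D = CL/CD = 1.042 / 0.1055 = 9.88

L/D = 9.88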